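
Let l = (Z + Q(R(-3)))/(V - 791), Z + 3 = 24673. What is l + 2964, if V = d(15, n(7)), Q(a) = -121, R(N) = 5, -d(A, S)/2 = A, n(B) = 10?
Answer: 2408895/821 ≈ 2934.1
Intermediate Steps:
Z = 24670 (Z = -3 + 24673 = 24670)
d(A, S) = -2*A
V = -30 (V = -2*15 = -30)
l = -24549/821 (l = (24670 - 121)/(-30 - 791) = 24549/(-821) = 24549*(-1/821) = -24549/821 ≈ -29.901)
l + 2964 = -24549/821 + 2964 = 2408895/821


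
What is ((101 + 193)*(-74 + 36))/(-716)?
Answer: 2793/179 ≈ 15.603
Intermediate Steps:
((101 + 193)*(-74 + 36))/(-716) = (294*(-38))*(-1/716) = -11172*(-1/716) = 2793/179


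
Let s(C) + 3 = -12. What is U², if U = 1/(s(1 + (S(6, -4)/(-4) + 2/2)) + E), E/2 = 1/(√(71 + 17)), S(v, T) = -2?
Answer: 484/(330 - √22)² ≈ 0.0045735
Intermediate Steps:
s(C) = -15 (s(C) = -3 - 12 = -15)
E = √22/22 (E = 2/(√(71 + 17)) = 2/(√88) = 2/((2*√22)) = 2*(√22/44) = √22/22 ≈ 0.21320)
U = 1/(-15 + √22/22) ≈ -0.067628
U² = (-330/4949 - √22/4949)²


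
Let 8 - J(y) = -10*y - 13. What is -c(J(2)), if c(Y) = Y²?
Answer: -1681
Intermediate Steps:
J(y) = 21 + 10*y (J(y) = 8 - (-10*y - 13) = 8 - (-13 - 10*y) = 8 + (13 + 10*y) = 21 + 10*y)
-c(J(2)) = -(21 + 10*2)² = -(21 + 20)² = -1*41² = -1*1681 = -1681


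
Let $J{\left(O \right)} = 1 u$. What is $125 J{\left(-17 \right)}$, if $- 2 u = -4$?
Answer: $250$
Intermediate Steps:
$u = 2$ ($u = \left(- \frac{1}{2}\right) \left(-4\right) = 2$)
$J{\left(O \right)} = 2$ ($J{\left(O \right)} = 1 \cdot 2 = 2$)
$125 J{\left(-17 \right)} = 125 \cdot 2 = 250$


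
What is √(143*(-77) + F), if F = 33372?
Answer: √22361 ≈ 149.54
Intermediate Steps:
√(143*(-77) + F) = √(143*(-77) + 33372) = √(-11011 + 33372) = √22361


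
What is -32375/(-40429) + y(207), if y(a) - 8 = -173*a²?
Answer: -299694848426/40429 ≈ -7.4129e+6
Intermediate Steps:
y(a) = 8 - 173*a²
-32375/(-40429) + y(207) = -32375/(-40429) + (8 - 173*207²) = -32375*(-1/40429) + (8 - 173*42849) = 32375/40429 + (8 - 7412877) = 32375/40429 - 7412869 = -299694848426/40429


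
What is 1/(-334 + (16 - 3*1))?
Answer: -1/321 ≈ -0.0031153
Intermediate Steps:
1/(-334 + (16 - 3*1)) = 1/(-334 + (16 - 3)) = 1/(-334 + 13) = 1/(-321) = -1/321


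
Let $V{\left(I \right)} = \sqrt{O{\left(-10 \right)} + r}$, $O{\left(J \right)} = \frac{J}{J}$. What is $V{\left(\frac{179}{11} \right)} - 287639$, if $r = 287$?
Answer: $-287639 + 12 \sqrt{2} \approx -2.8762 \cdot 10^{5}$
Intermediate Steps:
$O{\left(J \right)} = 1$
$V{\left(I \right)} = 12 \sqrt{2}$ ($V{\left(I \right)} = \sqrt{1 + 287} = \sqrt{288} = 12 \sqrt{2}$)
$V{\left(\frac{179}{11} \right)} - 287639 = 12 \sqrt{2} - 287639 = -287639 + 12 \sqrt{2}$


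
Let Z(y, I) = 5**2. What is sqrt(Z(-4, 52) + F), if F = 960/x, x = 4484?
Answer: sqrt(31685065)/1121 ≈ 5.0214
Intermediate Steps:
F = 240/1121 (F = 960/4484 = 960*(1/4484) = 240/1121 ≈ 0.21409)
Z(y, I) = 25
sqrt(Z(-4, 52) + F) = sqrt(25 + 240/1121) = sqrt(28265/1121) = sqrt(31685065)/1121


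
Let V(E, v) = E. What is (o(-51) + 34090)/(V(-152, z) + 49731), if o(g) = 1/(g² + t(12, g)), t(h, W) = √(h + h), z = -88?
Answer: 76874962177/111803570161 - 2*√6/335410710483 ≈ 0.68759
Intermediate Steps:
t(h, W) = √2*√h (t(h, W) = √(2*h) = √2*√h)
o(g) = 1/(g² + 2*√6) (o(g) = 1/(g² + √2*√12) = 1/(g² + √2*(2*√3)) = 1/(g² + 2*√6))
(o(-51) + 34090)/(V(-152, z) + 49731) = (1/((-51)² + 2*√6) + 34090)/(-152 + 49731) = (1/(2601 + 2*√6) + 34090)/49579 = (34090 + 1/(2601 + 2*√6))*(1/49579) = 34090/49579 + 1/(49579*(2601 + 2*√6))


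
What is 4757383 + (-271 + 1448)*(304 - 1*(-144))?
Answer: 5284679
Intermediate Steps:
4757383 + (-271 + 1448)*(304 - 1*(-144)) = 4757383 + 1177*(304 + 144) = 4757383 + 1177*448 = 4757383 + 527296 = 5284679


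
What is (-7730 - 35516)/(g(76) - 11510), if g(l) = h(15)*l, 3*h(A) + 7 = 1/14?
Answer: 454083/122698 ≈ 3.7008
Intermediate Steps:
h(A) = -97/42 (h(A) = -7/3 + (1/3)/14 = -7/3 + (1/3)*(1/14) = -7/3 + 1/42 = -97/42)
g(l) = -97*l/42
(-7730 - 35516)/(g(76) - 11510) = (-7730 - 35516)/(-97/42*76 - 11510) = -43246/(-3686/21 - 11510) = -43246/(-245396/21) = -43246*(-21/245396) = 454083/122698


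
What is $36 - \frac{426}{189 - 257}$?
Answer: $\frac{1437}{34} \approx 42.265$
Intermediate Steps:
$36 - \frac{426}{189 - 257} = 36 - \frac{426}{-68} = 36 - - \frac{213}{34} = 36 + \frac{213}{34} = \frac{1437}{34}$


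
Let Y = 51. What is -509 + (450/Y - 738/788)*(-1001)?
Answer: -56289109/6698 ≈ -8403.9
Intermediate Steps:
-509 + (450/Y - 738/788)*(-1001) = -509 + (450/51 - 738/788)*(-1001) = -509 + (450*(1/51) - 738*1/788)*(-1001) = -509 + (150/17 - 369/394)*(-1001) = -509 + (52827/6698)*(-1001) = -509 - 52879827/6698 = -56289109/6698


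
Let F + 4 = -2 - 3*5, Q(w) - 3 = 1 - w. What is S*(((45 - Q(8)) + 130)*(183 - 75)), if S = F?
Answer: -405972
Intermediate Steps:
Q(w) = 4 - w (Q(w) = 3 + (1 - w) = 4 - w)
F = -21 (F = -4 + (-2 - 3*5) = -4 + (-2 - 15) = -4 - 17 = -21)
S = -21
S*(((45 - Q(8)) + 130)*(183 - 75)) = -21*((45 - (4 - 1*8)) + 130)*(183 - 75) = -21*((45 - (4 - 8)) + 130)*108 = -21*((45 - 1*(-4)) + 130)*108 = -21*((45 + 4) + 130)*108 = -21*(49 + 130)*108 = -3759*108 = -21*19332 = -405972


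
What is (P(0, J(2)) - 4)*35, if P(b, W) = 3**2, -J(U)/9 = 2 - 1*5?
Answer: 175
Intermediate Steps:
J(U) = 27 (J(U) = -9*(2 - 1*5) = -9*(2 - 5) = -9*(-3) = 27)
P(b, W) = 9
(P(0, J(2)) - 4)*35 = (9 - 4)*35 = 5*35 = 175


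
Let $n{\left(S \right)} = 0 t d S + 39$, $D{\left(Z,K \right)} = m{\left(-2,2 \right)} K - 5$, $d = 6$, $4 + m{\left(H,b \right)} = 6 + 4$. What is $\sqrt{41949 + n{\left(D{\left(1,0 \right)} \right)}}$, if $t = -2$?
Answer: $2 \sqrt{10497} \approx 204.91$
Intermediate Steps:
$m{\left(H,b \right)} = 6$ ($m{\left(H,b \right)} = -4 + \left(6 + 4\right) = -4 + 10 = 6$)
$D{\left(Z,K \right)} = -5 + 6 K$ ($D{\left(Z,K \right)} = 6 K - 5 = -5 + 6 K$)
$n{\left(S \right)} = 39$ ($n{\left(S \right)} = 0 \left(-2\right) 6 S + 39 = 0 \cdot 6 S + 39 = 0 S + 39 = 0 + 39 = 39$)
$\sqrt{41949 + n{\left(D{\left(1,0 \right)} \right)}} = \sqrt{41949 + 39} = \sqrt{41988} = 2 \sqrt{10497}$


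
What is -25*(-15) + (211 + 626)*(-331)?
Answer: -276672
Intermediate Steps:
-25*(-15) + (211 + 626)*(-331) = 375 + 837*(-331) = 375 - 277047 = -276672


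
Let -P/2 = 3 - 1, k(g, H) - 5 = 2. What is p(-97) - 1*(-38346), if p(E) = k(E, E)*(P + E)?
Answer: 37639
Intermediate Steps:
k(g, H) = 7 (k(g, H) = 5 + 2 = 7)
P = -4 (P = -2*(3 - 1) = -2*2 = -4)
p(E) = -28 + 7*E (p(E) = 7*(-4 + E) = -28 + 7*E)
p(-97) - 1*(-38346) = (-28 + 7*(-97)) - 1*(-38346) = (-28 - 679) + 38346 = -707 + 38346 = 37639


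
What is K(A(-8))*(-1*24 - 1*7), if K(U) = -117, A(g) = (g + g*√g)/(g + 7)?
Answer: 3627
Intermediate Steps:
A(g) = (g + g^(3/2))/(7 + g)
K(A(-8))*(-1*24 - 1*7) = -117*(-1*24 - 1*7) = -117*(-24 - 7) = -117*(-31) = 3627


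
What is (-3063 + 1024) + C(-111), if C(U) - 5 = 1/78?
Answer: -158651/78 ≈ -2034.0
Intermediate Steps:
C(U) = 391/78 (C(U) = 5 + 1/78 = 391/78)
(-3063 + 1024) + C(-111) = (-3063 + 1024) + 391/78 = -2039 + 391/78 = -158651/78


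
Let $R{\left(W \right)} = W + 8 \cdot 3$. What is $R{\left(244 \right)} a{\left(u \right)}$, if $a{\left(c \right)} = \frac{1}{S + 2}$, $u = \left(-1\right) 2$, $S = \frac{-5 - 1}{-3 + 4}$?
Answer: $-67$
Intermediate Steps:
$S = -6$ ($S = - \frac{6}{1} = \left(-6\right) 1 = -6$)
$u = -2$
$R{\left(W \right)} = 24 + W$ ($R{\left(W \right)} = W + 24 = 24 + W$)
$a{\left(c \right)} = - \frac{1}{4}$ ($a{\left(c \right)} = \frac{1}{-6 + 2} = \frac{1}{-4} = - \frac{1}{4}$)
$R{\left(244 \right)} a{\left(u \right)} = \left(24 + 244\right) \left(- \frac{1}{4}\right) = 268 \left(- \frac{1}{4}\right) = -67$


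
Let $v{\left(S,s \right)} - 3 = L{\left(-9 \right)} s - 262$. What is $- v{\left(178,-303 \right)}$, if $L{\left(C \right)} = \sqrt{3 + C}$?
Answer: $259 + 303 i \sqrt{6} \approx 259.0 + 742.2 i$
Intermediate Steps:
$v{\left(S,s \right)} = -259 + i s \sqrt{6}$ ($v{\left(S,s \right)} = 3 + \left(\sqrt{3 - 9} s - 262\right) = 3 + \left(\sqrt{-6} s - 262\right) = 3 + \left(i \sqrt{6} s - 262\right) = 3 + \left(i s \sqrt{6} - 262\right) = 3 + \left(-262 + i s \sqrt{6}\right) = -259 + i s \sqrt{6}$)
$- v{\left(178,-303 \right)} = - (-259 + i \left(-303\right) \sqrt{6}) = - (-259 - 303 i \sqrt{6}) = 259 + 303 i \sqrt{6}$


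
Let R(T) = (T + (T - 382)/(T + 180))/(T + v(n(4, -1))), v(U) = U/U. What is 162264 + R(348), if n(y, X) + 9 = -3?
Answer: 14950447759/92136 ≈ 1.6227e+5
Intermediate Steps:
n(y, X) = -12 (n(y, X) = -9 - 3 = -12)
v(U) = 1
R(T) = (T + (-382 + T)/(180 + T))/(1 + T) (R(T) = (T + (T - 382)/(T + 180))/(T + 1) = (T + (-382 + T)/(180 + T))/(1 + T))
162264 + R(348) = 162264 + (-382 + 348² + 181*348)/(180 + 348² + 181*348) = 162264 + (-382 + 121104 + 62988)/(180 + 121104 + 62988) = 162264 + 183710/184272 = 162264 + (1/184272)*183710 = 162264 + 91855/92136 = 14950447759/92136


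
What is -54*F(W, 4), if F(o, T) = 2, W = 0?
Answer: -108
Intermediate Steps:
-54*F(W, 4) = -54*2 = -108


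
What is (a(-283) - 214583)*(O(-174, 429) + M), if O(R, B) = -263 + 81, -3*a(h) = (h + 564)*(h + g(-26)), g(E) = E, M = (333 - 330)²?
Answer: 32115720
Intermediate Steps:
M = 9 (M = 3² = 9)
a(h) = -(-26 + h)*(564 + h)/3 (a(h) = -(h + 564)*(h - 26)/3 = -(564 + h)*(-26 + h)/3 = -(-26 + h)*(564 + h)/3)
O(R, B) = -182
(a(-283) - 214583)*(O(-174, 429) + M) = ((4888 - 538/3*(-283) - ⅓*(-283)²) - 214583)*(-182 + 9) = ((4888 + 152254/3 - ⅓*80089) - 214583)*(-173) = ((4888 + 152254/3 - 80089/3) - 214583)*(-173) = (28943 - 214583)*(-173) = -185640*(-173) = 32115720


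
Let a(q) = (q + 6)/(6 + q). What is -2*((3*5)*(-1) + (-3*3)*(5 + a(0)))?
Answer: 138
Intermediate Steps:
a(q) = 1 (a(q) = (6 + q)/(6 + q) = 1)
-2*((3*5)*(-1) + (-3*3)*(5 + a(0))) = -2*((3*5)*(-1) + (-3*3)*(5 + 1)) = -2*(15*(-1) - 9*6) = -2*(-15 - 54) = -2*(-69) = 138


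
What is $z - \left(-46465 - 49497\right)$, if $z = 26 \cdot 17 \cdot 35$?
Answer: $111432$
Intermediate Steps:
$z = 15470$ ($z = 442 \cdot 35 = 15470$)
$z - \left(-46465 - 49497\right) = 15470 - \left(-46465 - 49497\right) = 15470 - -95962 = 15470 + 95962 = 111432$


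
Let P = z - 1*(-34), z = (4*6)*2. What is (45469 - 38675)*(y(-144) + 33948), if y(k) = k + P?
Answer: 230221484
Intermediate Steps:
z = 48 (z = 24*2 = 48)
P = 82 (P = 48 - 1*(-34) = 48 + 34 = 82)
y(k) = 82 + k (y(k) = k + 82 = 82 + k)
(45469 - 38675)*(y(-144) + 33948) = (45469 - 38675)*((82 - 144) + 33948) = 6794*(-62 + 33948) = 6794*33886 = 230221484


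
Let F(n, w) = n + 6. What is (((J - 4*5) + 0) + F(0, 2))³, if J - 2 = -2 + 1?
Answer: -2197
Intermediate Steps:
J = 1 (J = 2 + (-2 + 1) = 2 - 1 = 1)
F(n, w) = 6 + n
(((J - 4*5) + 0) + F(0, 2))³ = (((1 - 4*5) + 0) + (6 + 0))³ = (((1 - 20) + 0) + 6)³ = ((-19 + 0) + 6)³ = (-19 + 6)³ = (-13)³ = -2197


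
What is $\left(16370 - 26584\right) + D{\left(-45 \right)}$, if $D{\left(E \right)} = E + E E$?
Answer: $-8234$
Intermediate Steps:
$D{\left(E \right)} = E + E^{2}$
$\left(16370 - 26584\right) + D{\left(-45 \right)} = \left(16370 - 26584\right) - 45 \left(1 - 45\right) = -10214 - -1980 = -10214 + 1980 = -8234$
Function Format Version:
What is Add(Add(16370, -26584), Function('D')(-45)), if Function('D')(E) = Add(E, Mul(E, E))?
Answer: -8234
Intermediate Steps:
Function('D')(E) = Add(E, Pow(E, 2))
Add(Add(16370, -26584), Function('D')(-45)) = Add(Add(16370, -26584), Mul(-45, Add(1, -45))) = Add(-10214, Mul(-45, -44)) = Add(-10214, 1980) = -8234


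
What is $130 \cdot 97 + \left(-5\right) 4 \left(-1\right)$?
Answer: $12630$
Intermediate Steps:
$130 \cdot 97 + \left(-5\right) 4 \left(-1\right) = 12610 - -20 = 12610 + 20 = 12630$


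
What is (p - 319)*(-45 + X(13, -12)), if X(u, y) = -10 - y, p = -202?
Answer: 22403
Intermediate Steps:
(p - 319)*(-45 + X(13, -12)) = (-202 - 319)*(-45 + (-10 - 1*(-12))) = -521*(-45 + (-10 + 12)) = -521*(-45 + 2) = -521*(-43) = 22403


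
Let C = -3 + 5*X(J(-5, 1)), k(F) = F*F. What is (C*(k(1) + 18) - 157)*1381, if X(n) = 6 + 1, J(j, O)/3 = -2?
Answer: 622831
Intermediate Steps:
J(j, O) = -6 (J(j, O) = 3*(-2) = -6)
k(F) = F²
X(n) = 7
C = 32 (C = -3 + 5*7 = -3 + 35 = 32)
(C*(k(1) + 18) - 157)*1381 = (32*(1² + 18) - 157)*1381 = (32*(1 + 18) - 157)*1381 = (32*19 - 157)*1381 = (608 - 157)*1381 = 451*1381 = 622831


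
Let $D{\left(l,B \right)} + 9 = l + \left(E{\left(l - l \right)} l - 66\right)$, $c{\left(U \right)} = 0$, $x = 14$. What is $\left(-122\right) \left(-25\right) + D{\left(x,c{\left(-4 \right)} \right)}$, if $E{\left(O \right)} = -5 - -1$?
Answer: $2933$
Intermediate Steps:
$E{\left(O \right)} = -4$ ($E{\left(O \right)} = -5 + 1 = -4$)
$D{\left(l,B \right)} = -75 - 3 l$ ($D{\left(l,B \right)} = -9 - \left(66 + 3 l\right) = -75 - 3 l$)
$\left(-122\right) \left(-25\right) + D{\left(x,c{\left(-4 \right)} \right)} = \left(-122\right) \left(-25\right) - 117 = 3050 - 117 = 2933$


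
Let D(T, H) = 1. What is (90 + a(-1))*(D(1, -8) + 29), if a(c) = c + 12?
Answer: 3030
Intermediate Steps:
a(c) = 12 + c
(90 + a(-1))*(D(1, -8) + 29) = (90 + (12 - 1))*(1 + 29) = (90 + 11)*30 = 101*30 = 3030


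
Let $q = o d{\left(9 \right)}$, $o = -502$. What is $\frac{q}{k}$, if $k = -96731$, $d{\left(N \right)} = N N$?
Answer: $\frac{40662}{96731} \approx 0.42036$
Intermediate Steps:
$d{\left(N \right)} = N^{2}$
$q = -40662$ ($q = - 502 \cdot 9^{2} = \left(-502\right) 81 = -40662$)
$\frac{q}{k} = - \frac{40662}{-96731} = \left(-40662\right) \left(- \frac{1}{96731}\right) = \frac{40662}{96731}$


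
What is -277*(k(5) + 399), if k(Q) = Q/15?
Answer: -331846/3 ≈ -1.1062e+5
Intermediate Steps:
k(Q) = Q/15 (k(Q) = Q*(1/15) = Q/15)
-277*(k(5) + 399) = -277*((1/15)*5 + 399) = -277*(⅓ + 399) = -277*1198/3 = -331846/3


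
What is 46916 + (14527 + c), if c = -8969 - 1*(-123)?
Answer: 52597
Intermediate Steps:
c = -8846 (c = -8969 + 123 = -8846)
46916 + (14527 + c) = 46916 + (14527 - 8846) = 46916 + 5681 = 52597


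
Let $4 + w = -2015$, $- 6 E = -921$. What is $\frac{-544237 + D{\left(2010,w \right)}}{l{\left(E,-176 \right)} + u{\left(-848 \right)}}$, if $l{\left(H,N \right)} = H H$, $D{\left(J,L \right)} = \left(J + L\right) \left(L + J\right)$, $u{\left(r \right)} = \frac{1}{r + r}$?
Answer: $- \frac{922888576}{39961575} \approx -23.094$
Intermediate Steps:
$E = \frac{307}{2}$ ($E = \left(- \frac{1}{6}\right) \left(-921\right) = \frac{307}{2} \approx 153.5$)
$w = -2019$ ($w = -4 - 2015 = -2019$)
$u{\left(r \right)} = \frac{1}{2 r}$
$D{\left(J,L \right)} = \left(J + L\right)^{2}$ ($D{\left(J,L \right)} = \left(J + L\right) \left(J + L\right) = \left(J + L\right)^{2}$)
$l{\left(H,N \right)} = H^{2}$
$\frac{-544237 + D{\left(2010,w \right)}}{l{\left(E,-176 \right)} + u{\left(-848 \right)}} = \frac{-544237 + \left(2010 - 2019\right)^{2}}{\left(\frac{307}{2}\right)^{2} + \frac{1}{2 \left(-848\right)}} = \frac{-544237 + \left(-9\right)^{2}}{\frac{94249}{4} + \frac{1}{2} \left(- \frac{1}{848}\right)} = \frac{-544237 + 81}{\frac{94249}{4} - \frac{1}{1696}} = - \frac{544156}{\frac{39961575}{1696}} = \left(-544156\right) \frac{1696}{39961575} = - \frac{922888576}{39961575}$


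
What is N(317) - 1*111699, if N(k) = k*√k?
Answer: -111699 + 317*√317 ≈ -1.0606e+5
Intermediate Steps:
N(k) = k^(3/2)
N(317) - 1*111699 = 317^(3/2) - 1*111699 = 317*√317 - 111699 = -111699 + 317*√317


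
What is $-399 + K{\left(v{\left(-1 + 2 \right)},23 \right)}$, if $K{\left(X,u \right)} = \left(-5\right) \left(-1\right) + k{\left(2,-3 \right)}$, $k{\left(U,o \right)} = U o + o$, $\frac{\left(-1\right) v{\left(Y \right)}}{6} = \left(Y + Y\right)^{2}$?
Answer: $-403$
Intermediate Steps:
$v{\left(Y \right)} = - 24 Y^{2}$ ($v{\left(Y \right)} = - 6 \left(Y + Y\right)^{2} = - 6 \left(2 Y\right)^{2} = - 6 \cdot 4 Y^{2} = - 24 Y^{2}$)
$k{\left(U,o \right)} = o + U o$
$K{\left(X,u \right)} = -4$ ($K{\left(X,u \right)} = \left(-5\right) \left(-1\right) - 3 \left(1 + 2\right) = 5 - 9 = -4$)
$-399 + K{\left(v{\left(-1 + 2 \right)},23 \right)} = -399 - 4 = -403$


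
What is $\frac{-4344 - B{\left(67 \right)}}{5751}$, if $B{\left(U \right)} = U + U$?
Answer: $- \frac{4478}{5751} \approx -0.77865$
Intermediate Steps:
$B{\left(U \right)} = 2 U$
$\frac{-4344 - B{\left(67 \right)}}{5751} = \frac{-4344 - 2 \cdot 67}{5751} = \left(-4344 - 134\right) \frac{1}{5751} = \left(-4478\right) \frac{1}{5751} = - \frac{4478}{5751}$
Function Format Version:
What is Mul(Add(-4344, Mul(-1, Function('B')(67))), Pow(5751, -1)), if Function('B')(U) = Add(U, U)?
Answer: Rational(-4478, 5751) ≈ -0.77865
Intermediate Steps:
Function('B')(U) = Mul(2, U)
Mul(Add(-4344, Mul(-1, Function('B')(67))), Pow(5751, -1)) = Mul(Add(-4344, Mul(-1, Mul(2, 67))), Pow(5751, -1)) = Mul(Add(-4344, Mul(-1, 134)), Rational(1, 5751)) = Mul(Add(-4344, -134), Rational(1, 5751)) = Mul(-4478, Rational(1, 5751)) = Rational(-4478, 5751)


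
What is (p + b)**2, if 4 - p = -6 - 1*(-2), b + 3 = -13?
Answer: 64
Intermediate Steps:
b = -16 (b = -3 - 13 = -16)
p = 8 (p = 4 - (-6 - 1*(-2)) = 4 - (-6 + 2) = 4 - 1*(-4) = 4 + 4 = 8)
(p + b)**2 = (8 - 16)**2 = (-8)**2 = 64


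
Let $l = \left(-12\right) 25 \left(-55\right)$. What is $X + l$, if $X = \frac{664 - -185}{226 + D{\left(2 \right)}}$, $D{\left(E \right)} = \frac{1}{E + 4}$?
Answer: $\frac{22395594}{1357} \approx 16504.0$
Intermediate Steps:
$l = 16500$ ($l = \left(-300\right) \left(-55\right) = 16500$)
$D{\left(E \right)} = \frac{1}{4 + E}$
$X = \frac{5094}{1357}$ ($X = \frac{664 - -185}{226 + \frac{1}{4 + 2}} = \frac{664 + 185}{226 + \frac{1}{6}} = \frac{1}{226 + \frac{1}{6}} \cdot 849 = \frac{1}{\frac{1357}{6}} \cdot 849 = \frac{6}{1357} \cdot 849 = \frac{5094}{1357} \approx 3.7539$)
$X + l = \frac{5094}{1357} + 16500 = \frac{22395594}{1357}$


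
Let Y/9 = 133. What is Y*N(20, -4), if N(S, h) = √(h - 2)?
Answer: 1197*I*√6 ≈ 2932.0*I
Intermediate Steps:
N(S, h) = √(-2 + h)
Y = 1197 (Y = 9*133 = 1197)
Y*N(20, -4) = 1197*√(-2 - 4) = 1197*√(-6) = 1197*(I*√6) = 1197*I*√6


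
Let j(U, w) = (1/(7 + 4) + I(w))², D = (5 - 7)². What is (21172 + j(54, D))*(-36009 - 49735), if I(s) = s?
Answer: -219833639728/121 ≈ -1.8168e+9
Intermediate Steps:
D = 4 (D = (-2)² = 4)
j(U, w) = (1/11 + w)² (j(U, w) = (1/(7 + 4) + w)² = (1/11 + w)²)
(21172 + j(54, D))*(-36009 - 49735) = (21172 + (1 + 11*4)²/121)*(-36009 - 49735) = (21172 + (1 + 44)²/121)*(-85744) = (21172 + (1/121)*45²)*(-85744) = (21172 + (1/121)*2025)*(-85744) = (21172 + 2025/121)*(-85744) = (2563837/121)*(-85744) = -219833639728/121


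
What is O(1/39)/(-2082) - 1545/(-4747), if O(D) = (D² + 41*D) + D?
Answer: 4884805157/15032429334 ≈ 0.32495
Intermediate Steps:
O(D) = D² + 42*D
O(1/39)/(-2082) - 1545/(-4747) = ((42 + 1/39)/39)/(-2082) - 1545/(-4747) = ((42 + 1/39)/39)*(-1/2082) - 1545*(-1/4747) = ((1/39)*(1639/39))*(-1/2082) + 1545/4747 = (1639/1521)*(-1/2082) + 1545/4747 = -1639/3166722 + 1545/4747 = 4884805157/15032429334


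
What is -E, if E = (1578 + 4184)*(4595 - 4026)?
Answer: -3278578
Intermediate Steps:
E = 3278578 (E = 5762*569 = 3278578)
-E = -1*3278578 = -3278578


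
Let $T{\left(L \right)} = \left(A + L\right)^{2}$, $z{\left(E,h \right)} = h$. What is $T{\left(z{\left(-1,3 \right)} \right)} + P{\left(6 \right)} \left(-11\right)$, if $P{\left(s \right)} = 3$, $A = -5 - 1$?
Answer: $-24$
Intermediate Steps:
$A = -6$ ($A = -5 - 1 = -6$)
$T{\left(L \right)} = \left(-6 + L\right)^{2}$
$T{\left(z{\left(-1,3 \right)} \right)} + P{\left(6 \right)} \left(-11\right) = \left(-6 + 3\right)^{2} + 3 \left(-11\right) = \left(-3\right)^{2} - 33 = 9 - 33 = -24$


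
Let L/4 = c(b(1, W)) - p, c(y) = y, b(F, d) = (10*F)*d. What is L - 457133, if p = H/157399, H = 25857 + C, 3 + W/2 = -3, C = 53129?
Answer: -72028144531/157399 ≈ -4.5762e+5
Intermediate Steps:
W = -12 (W = -6 + 2*(-3) = -6 - 6 = -12)
b(F, d) = 10*F*d
H = 78986 (H = 25857 + 53129 = 78986)
p = 78986/157399 ≈ 0.50182
L = -75867464/157399 (L = 4*(10*1*(-12) - 1*78986/157399) = 4*(-120 - 78986/157399) = 4*(-18966866/157399) = -75867464/157399 ≈ -482.01)
L - 457133 = -75867464/157399 - 457133 = -72028144531/157399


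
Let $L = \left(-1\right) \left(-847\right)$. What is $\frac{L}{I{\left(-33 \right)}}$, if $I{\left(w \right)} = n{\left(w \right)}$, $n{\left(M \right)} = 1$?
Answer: $847$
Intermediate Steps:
$I{\left(w \right)} = 1$
$L = 847$
$\frac{L}{I{\left(-33 \right)}} = \frac{847}{1} = 847 \cdot 1 = 847$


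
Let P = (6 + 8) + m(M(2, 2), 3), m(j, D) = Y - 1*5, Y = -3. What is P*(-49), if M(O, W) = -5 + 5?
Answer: -294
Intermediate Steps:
M(O, W) = 0
m(j, D) = -8 (m(j, D) = -3 - 1*5 = -3 - 5 = -8)
P = 6 (P = (6 + 8) - 8 = 14 - 8 = 6)
P*(-49) = 6*(-49) = -294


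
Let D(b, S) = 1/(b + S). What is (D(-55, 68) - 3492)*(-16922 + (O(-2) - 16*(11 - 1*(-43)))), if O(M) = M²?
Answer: 807213890/13 ≈ 6.2093e+7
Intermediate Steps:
D(b, S) = 1/(S + b)
(D(-55, 68) - 3492)*(-16922 + (O(-2) - 16*(11 - 1*(-43)))) = (1/(68 - 55) - 3492)*(-16922 + ((-2)² - 16*(11 - 1*(-43)))) = (1/13 - 3492)*(-16922 + (4 - 16*(11 + 43))) = (1/13 - 3492)*(-16922 + (4 - 16*54)) = -45395*(-16922 + (4 - 864))/13 = -45395*(-16922 - 860)/13 = -45395/13*(-17782) = 807213890/13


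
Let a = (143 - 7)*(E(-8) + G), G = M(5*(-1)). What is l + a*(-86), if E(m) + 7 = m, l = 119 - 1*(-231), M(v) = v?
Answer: 234270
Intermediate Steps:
G = -5 (G = 5*(-1) = -5)
l = 350 (l = 119 + 231 = 350)
E(m) = -7 + m
a = -2720 (a = (143 - 7)*((-7 - 8) - 5) = 136*(-15 - 5) = 136*(-20) = -2720)
l + a*(-86) = 350 - 2720*(-86) = 350 + 233920 = 234270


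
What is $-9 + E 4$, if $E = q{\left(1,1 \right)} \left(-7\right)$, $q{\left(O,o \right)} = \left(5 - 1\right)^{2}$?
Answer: $-457$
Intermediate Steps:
$q{\left(O,o \right)} = 16$ ($q{\left(O,o \right)} = 4^{2} = 16$)
$E = -112$ ($E = 16 \left(-7\right) = -112$)
$-9 + E 4 = -9 - 448 = -457$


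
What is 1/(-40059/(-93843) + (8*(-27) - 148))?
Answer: -10427/3790977 ≈ -0.0027505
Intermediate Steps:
1/(-40059/(-93843) + (8*(-27) - 148)) = 1/(-40059*(-1/93843) + (-216 - 148)) = 1/(4451/10427 - 364) = 1/(-3790977/10427) = -10427/3790977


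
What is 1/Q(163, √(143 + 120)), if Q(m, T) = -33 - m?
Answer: -1/196 ≈ -0.0051020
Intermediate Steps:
1/Q(163, √(143 + 120)) = 1/(-33 - 1*163) = 1/(-33 - 163) = 1/(-196) = -1/196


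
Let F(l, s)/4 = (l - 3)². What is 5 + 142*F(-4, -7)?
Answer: 27837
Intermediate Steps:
F(l, s) = 4*(-3 + l)² (F(l, s) = 4*(l - 3)² = 4*(-3 + l)²)
5 + 142*F(-4, -7) = 5 + 142*(4*(-3 - 4)²) = 5 + 142*(4*(-7)²) = 5 + 142*(4*49) = 5 + 142*196 = 5 + 27832 = 27837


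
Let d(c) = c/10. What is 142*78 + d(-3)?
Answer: 110757/10 ≈ 11076.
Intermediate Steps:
d(c) = c/10 (d(c) = c*(⅒) = c/10)
142*78 + d(-3) = 142*78 + (⅒)*(-3) = 11076 - 3/10 = 110757/10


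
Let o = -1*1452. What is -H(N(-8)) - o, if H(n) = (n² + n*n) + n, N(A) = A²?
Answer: -6804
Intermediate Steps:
H(n) = n + 2*n² (H(n) = (n² + n²) + n = 2*n² + n = n + 2*n²)
o = -1452
-H(N(-8)) - o = -(-8)²*(1 + 2*(-8)²) - 1*(-1452) = -64*(1 + 2*64) + 1452 = -64*(1 + 128) + 1452 = -64*129 + 1452 = -1*8256 + 1452 = -8256 + 1452 = -6804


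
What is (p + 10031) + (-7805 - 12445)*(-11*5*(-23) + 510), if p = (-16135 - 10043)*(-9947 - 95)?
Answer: 226945757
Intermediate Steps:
p = 262879476 (p = -26178*(-10042) = 262879476)
(p + 10031) + (-7805 - 12445)*(-11*5*(-23) + 510) = (262879476 + 10031) + (-7805 - 12445)*(-11*5*(-23) + 510) = 262889507 - 20250*(-55*(-23) + 510) = 262889507 - 20250*(1265 + 510) = 262889507 - 20250*1775 = 262889507 - 35943750 = 226945757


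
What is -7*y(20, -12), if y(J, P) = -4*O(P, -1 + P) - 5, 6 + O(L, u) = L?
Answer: -469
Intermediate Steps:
O(L, u) = -6 + L
y(J, P) = 19 - 4*P (y(J, P) = -4*(-6 + P) - 5 = (24 - 4*P) - 5 = 19 - 4*P)
-7*y(20, -12) = -7*(19 - 4*(-12)) = -7*(19 + 48) = -7*67 = -469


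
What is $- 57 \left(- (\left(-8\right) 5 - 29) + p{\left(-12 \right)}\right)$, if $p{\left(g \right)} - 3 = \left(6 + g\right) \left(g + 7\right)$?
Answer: $-5814$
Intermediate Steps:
$p{\left(g \right)} = 3 + \left(6 + g\right) \left(7 + g\right)$ ($p{\left(g \right)} = 3 + \left(6 + g\right) \left(g + 7\right) = 3 + \left(6 + g\right) \left(7 + g\right)$)
$- 57 \left(- (\left(-8\right) 5 - 29) + p{\left(-12 \right)}\right) = - 57 \left(- (\left(-8\right) 5 - 29) + \left(45 + \left(-12\right)^{2} + 13 \left(-12\right)\right)\right) = - 57 \left(- (-40 - 29) + \left(45 + 144 - 156\right)\right) = - 57 \left(\left(-1\right) \left(-69\right) + 33\right) = - 57 \left(69 + 33\right) = \left(-57\right) 102 = -5814$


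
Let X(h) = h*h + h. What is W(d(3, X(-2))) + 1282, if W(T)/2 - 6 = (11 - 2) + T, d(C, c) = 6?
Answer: 1324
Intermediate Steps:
X(h) = h + h**2 (X(h) = h**2 + h = h + h**2)
W(T) = 30 + 2*T (W(T) = 12 + 2*((11 - 2) + T) = 12 + 2*(9 + T) = 12 + (18 + 2*T) = 30 + 2*T)
W(d(3, X(-2))) + 1282 = (30 + 2*6) + 1282 = (30 + 12) + 1282 = 42 + 1282 = 1324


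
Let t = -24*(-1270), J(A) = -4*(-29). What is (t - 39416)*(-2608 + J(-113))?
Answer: 22268512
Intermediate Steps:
J(A) = 116
t = 30480
(t - 39416)*(-2608 + J(-113)) = (30480 - 39416)*(-2608 + 116) = -8936*(-2492) = 22268512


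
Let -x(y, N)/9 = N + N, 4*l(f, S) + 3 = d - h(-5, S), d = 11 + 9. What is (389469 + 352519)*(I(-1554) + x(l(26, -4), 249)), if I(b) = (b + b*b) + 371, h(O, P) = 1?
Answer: 1787635330988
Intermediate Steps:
d = 20
l(f, S) = 4 (l(f, S) = -¾ + (20 - 1*1)/4 = -¾ + (20 - 1)/4 = -¾ + (¼)*19 = -¾ + 19/4 = 4)
I(b) = 371 + b + b² (I(b) = (b + b²) + 371 = 371 + b + b²)
x(y, N) = -18*N (x(y, N) = -9*(N + N) = -18*N)
(389469 + 352519)*(I(-1554) + x(l(26, -4), 249)) = (389469 + 352519)*((371 - 1554 + (-1554)²) - 18*249) = 741988*((371 - 1554 + 2414916) - 4482) = 741988*(2413733 - 4482) = 741988*2409251 = 1787635330988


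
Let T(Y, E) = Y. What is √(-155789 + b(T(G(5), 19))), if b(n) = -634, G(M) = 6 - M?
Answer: I*√156423 ≈ 395.5*I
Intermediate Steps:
√(-155789 + b(T(G(5), 19))) = √(-155789 - 634) = √(-156423) = I*√156423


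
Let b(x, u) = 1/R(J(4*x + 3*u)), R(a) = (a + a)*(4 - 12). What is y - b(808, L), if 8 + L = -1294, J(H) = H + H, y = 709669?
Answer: 15306140991/21568 ≈ 7.0967e+5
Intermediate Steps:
J(H) = 2*H
R(a) = -16*a (R(a) = (2*a)*(-8) = -16*a)
L = -1302 (L = -8 - 1294 = -1302)
b(x, u) = 1/(-128*x - 96*u) (b(x, u) = 1/(-32*(4*x + 3*u)) = 1/(-32*(3*u + 4*x)) = 1/(-16*(6*u + 8*x)) = 1/(-128*x - 96*u))
y - b(808, L) = 709669 - 1/(32*(-4*808 - 3*(-1302))) = 709669 - 1/(32*(-3232 + 3906)) = 709669 - 1/(32*674) = 709669 - 1*1/21568 = 709669 - 1/21568 = 15306140991/21568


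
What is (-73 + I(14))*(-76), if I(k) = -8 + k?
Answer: 5092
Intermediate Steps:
(-73 + I(14))*(-76) = (-73 + (-8 + 14))*(-76) = (-73 + 6)*(-76) = -67*(-76) = 5092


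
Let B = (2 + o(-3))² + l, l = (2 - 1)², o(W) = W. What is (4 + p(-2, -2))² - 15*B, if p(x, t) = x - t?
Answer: -14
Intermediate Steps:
l = 1 (l = 1² = 1)
B = 2 (B = (2 - 3)² + 1 = (-1)² + 1 = 1 + 1 = 2)
(4 + p(-2, -2))² - 15*B = (4 + (-2 - 1*(-2)))² - 15*2 = (4 + (-2 + 2))² - 30 = (4 + 0)² - 30 = 4² - 30 = 16 - 30 = -14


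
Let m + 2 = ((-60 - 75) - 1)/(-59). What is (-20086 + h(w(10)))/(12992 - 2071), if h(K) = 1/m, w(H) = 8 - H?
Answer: -361489/196578 ≈ -1.8389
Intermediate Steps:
m = 18/59 (m = -2 + ((-60 - 75) - 1)/(-59) = -2 + (-135 - 1)*(-1/59) = -2 - 136*(-1/59) = -2 + 136/59 = 18/59 ≈ 0.30508)
h(K) = 59/18 (h(K) = 1/(18/59) = 59/18)
(-20086 + h(w(10)))/(12992 - 2071) = (-20086 + 59/18)/(12992 - 2071) = -361489/18/10921 = -361489/18*1/10921 = -361489/196578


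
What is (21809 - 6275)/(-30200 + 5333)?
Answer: -1726/2763 ≈ -0.62468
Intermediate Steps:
(21809 - 6275)/(-30200 + 5333) = 15534/(-24867) = 15534*(-1/24867) = -1726/2763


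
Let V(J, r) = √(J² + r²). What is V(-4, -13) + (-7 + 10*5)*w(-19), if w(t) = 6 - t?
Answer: 1075 + √185 ≈ 1088.6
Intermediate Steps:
V(-4, -13) + (-7 + 10*5)*w(-19) = √((-4)² + (-13)²) + (-7 + 10*5)*(6 - 1*(-19)) = √(16 + 169) + (-7 + 50)*(6 + 19) = √185 + 43*25 = √185 + 1075 = 1075 + √185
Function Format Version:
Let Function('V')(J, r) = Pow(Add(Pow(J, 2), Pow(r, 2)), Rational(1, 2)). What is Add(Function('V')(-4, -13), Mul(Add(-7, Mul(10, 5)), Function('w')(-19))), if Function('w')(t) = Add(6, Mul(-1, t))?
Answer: Add(1075, Pow(185, Rational(1, 2))) ≈ 1088.6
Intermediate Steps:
Add(Function('V')(-4, -13), Mul(Add(-7, Mul(10, 5)), Function('w')(-19))) = Add(Pow(Add(Pow(-4, 2), Pow(-13, 2)), Rational(1, 2)), Mul(Add(-7, Mul(10, 5)), Add(6, Mul(-1, -19)))) = Add(Pow(Add(16, 169), Rational(1, 2)), Mul(Add(-7, 50), Add(6, 19))) = Add(Pow(185, Rational(1, 2)), Mul(43, 25)) = Add(Pow(185, Rational(1, 2)), 1075) = Add(1075, Pow(185, Rational(1, 2)))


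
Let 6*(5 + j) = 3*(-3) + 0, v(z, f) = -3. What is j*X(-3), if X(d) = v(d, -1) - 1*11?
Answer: 91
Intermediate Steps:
j = -13/2 (j = -5 + (3*(-3) + 0)/6 = -5 + (-9 + 0)/6 = -5 + (⅙)*(-9) = -5 - 3/2 = -13/2 ≈ -6.5000)
X(d) = -14 (X(d) = -3 - 1*11 = -3 - 11 = -14)
j*X(-3) = -13/2*(-14) = 91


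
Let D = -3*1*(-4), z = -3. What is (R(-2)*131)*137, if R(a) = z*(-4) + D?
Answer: 430728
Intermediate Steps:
D = 12 (D = -3*(-4) = 12)
R(a) = 24 (R(a) = -3*(-4) + 12 = 12 + 12 = 24)
(R(-2)*131)*137 = (24*131)*137 = 3144*137 = 430728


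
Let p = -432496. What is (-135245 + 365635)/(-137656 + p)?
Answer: -115195/285076 ≈ -0.40409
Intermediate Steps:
(-135245 + 365635)/(-137656 + p) = (-135245 + 365635)/(-137656 - 432496) = 230390/(-570152) = 230390*(-1/570152) = -115195/285076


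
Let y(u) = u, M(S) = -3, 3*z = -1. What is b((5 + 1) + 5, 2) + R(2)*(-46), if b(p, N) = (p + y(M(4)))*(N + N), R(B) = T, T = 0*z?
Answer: 32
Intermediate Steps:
z = -⅓ (z = (⅓)*(-1) = -⅓ ≈ -0.33333)
T = 0 (T = 0*(-⅓) = 0)
R(B) = 0
b(p, N) = 2*N*(-3 + p) (b(p, N) = (p - 3)*(N + N) = (-3 + p)*(2*N) = 2*N*(-3 + p))
b((5 + 1) + 5, 2) + R(2)*(-46) = 2*2*(-3 + ((5 + 1) + 5)) + 0*(-46) = 2*2*(-3 + (6 + 5)) + 0 = 2*2*(-3 + 11) + 0 = 2*2*8 + 0 = 32 + 0 = 32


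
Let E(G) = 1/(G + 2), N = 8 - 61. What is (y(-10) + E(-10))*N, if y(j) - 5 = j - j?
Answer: -2067/8 ≈ -258.38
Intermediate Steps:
y(j) = 5 (y(j) = 5 + (j - j) = 5 + 0 = 5)
N = -53
E(G) = 1/(2 + G)
(y(-10) + E(-10))*N = (5 + 1/(2 - 10))*(-53) = (5 + 1/(-8))*(-53) = (5 - ⅛)*(-53) = (39/8)*(-53) = -2067/8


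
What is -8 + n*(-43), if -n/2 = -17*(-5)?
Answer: 7302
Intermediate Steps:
n = -170 (n = -(-34)*(-5) = -2*85 = -170)
-8 + n*(-43) = -8 - 170*(-43) = -8 + 7310 = 7302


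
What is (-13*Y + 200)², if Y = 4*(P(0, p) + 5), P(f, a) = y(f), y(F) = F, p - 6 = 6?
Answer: 3600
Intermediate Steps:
p = 12 (p = 6 + 6 = 12)
P(f, a) = f
Y = 20 (Y = 4*(0 + 5) = 4*5 = 20)
(-13*Y + 200)² = (-13*20 + 200)² = (-260 + 200)² = (-60)² = 3600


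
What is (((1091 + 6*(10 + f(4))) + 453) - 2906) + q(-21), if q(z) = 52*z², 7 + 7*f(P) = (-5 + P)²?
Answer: 151374/7 ≈ 21625.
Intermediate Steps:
f(P) = -1 + (-5 + P)²/7
(((1091 + 6*(10 + f(4))) + 453) - 2906) + q(-21) = (((1091 + 6*(10 + (-1 + (-5 + 4)²/7))) + 453) - 2906) + 52*(-21)² = (((1091 + 6*(10 + (-1 + (⅐)*(-1)²))) + 453) - 2906) + 52*441 = (((1091 + 6*(10 + (-1 + (⅐)*1))) + 453) - 2906) + 22932 = (((1091 + 6*(10 + (-1 + ⅐))) + 453) - 2906) + 22932 = (((1091 + 6*(10 - 6/7)) + 453) - 2906) + 22932 = (((1091 + 6*(64/7)) + 453) - 2906) + 22932 = (((1091 + 384/7) + 453) - 2906) + 22932 = ((8021/7 + 453) - 2906) + 22932 = (11192/7 - 2906) + 22932 = -9150/7 + 22932 = 151374/7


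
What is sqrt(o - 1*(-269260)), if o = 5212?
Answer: 2*sqrt(68618) ≈ 523.90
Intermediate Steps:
sqrt(o - 1*(-269260)) = sqrt(5212 - 1*(-269260)) = sqrt(5212 + 269260) = sqrt(274472) = 2*sqrt(68618)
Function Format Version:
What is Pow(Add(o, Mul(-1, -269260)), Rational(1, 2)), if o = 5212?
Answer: Mul(2, Pow(68618, Rational(1, 2))) ≈ 523.90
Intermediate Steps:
Pow(Add(o, Mul(-1, -269260)), Rational(1, 2)) = Pow(Add(5212, Mul(-1, -269260)), Rational(1, 2)) = Pow(Add(5212, 269260), Rational(1, 2)) = Pow(274472, Rational(1, 2)) = Mul(2, Pow(68618, Rational(1, 2)))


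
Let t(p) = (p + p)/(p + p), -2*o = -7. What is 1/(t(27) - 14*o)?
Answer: -1/48 ≈ -0.020833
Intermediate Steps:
o = 7/2 (o = -1/2*(-7) = 7/2 ≈ 3.5000)
t(p) = 1 (t(p) = (2*p)/((2*p)) = (2*p)*(1/(2*p)) = 1)
1/(t(27) - 14*o) = 1/(1 - 14*7/2) = 1/(1 - 49) = 1/(-48) = -1/48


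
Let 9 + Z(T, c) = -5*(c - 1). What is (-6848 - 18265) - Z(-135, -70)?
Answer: -25459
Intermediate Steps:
Z(T, c) = -4 - 5*c (Z(T, c) = -9 - 5*(c - 1) = -9 - 5*(-1 + c) = -9 + (5 - 5*c) = -4 - 5*c)
(-6848 - 18265) - Z(-135, -70) = (-6848 - 18265) - (-4 - 5*(-70)) = -25113 - (-4 + 350) = -25113 - 1*346 = -25113 - 346 = -25459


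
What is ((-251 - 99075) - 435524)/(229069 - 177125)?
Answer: -267425/25972 ≈ -10.297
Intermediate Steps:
((-251 - 99075) - 435524)/(229069 - 177125) = (-99326 - 435524)/51944 = -534850*1/51944 = -267425/25972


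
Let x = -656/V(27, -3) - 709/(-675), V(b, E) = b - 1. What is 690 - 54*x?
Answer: 648616/325 ≈ 1995.7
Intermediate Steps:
V(b, E) = -1 + b
x = -212183/8775 (x = -656/(-1 + 27) - 709/(-675) = -656/26 - 709*(-1/675) = -656*1/26 + 709/675 = -328/13 + 709/675 = -212183/8775 ≈ -24.180)
690 - 54*x = 690 - 54*(-212183/8775) = 690 + 424366/325 = 648616/325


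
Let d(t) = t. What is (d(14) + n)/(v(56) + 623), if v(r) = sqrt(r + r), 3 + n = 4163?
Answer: 371486/55431 - 16696*sqrt(7)/388017 ≈ 6.5879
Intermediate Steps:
n = 4160 (n = -3 + 4163 = 4160)
v(r) = sqrt(2)*sqrt(r) (v(r) = sqrt(2*r) = sqrt(2)*sqrt(r))
(d(14) + n)/(v(56) + 623) = (14 + 4160)/(sqrt(2)*sqrt(56) + 623) = 4174/(sqrt(2)*(2*sqrt(14)) + 623) = 4174/(4*sqrt(7) + 623) = 4174/(623 + 4*sqrt(7))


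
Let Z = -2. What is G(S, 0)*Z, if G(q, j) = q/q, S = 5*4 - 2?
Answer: -2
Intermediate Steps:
S = 18 (S = 20 - 2 = 18)
G(q, j) = 1
G(S, 0)*Z = 1*(-2) = -2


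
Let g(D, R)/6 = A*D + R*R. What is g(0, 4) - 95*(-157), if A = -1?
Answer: 15011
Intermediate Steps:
g(D, R) = -6*D + 6*R² (g(D, R) = 6*(-D + R*R) = 6*(-D + R²) = 6*(R² - D) = -6*D + 6*R²)
g(0, 4) - 95*(-157) = (-6*0 + 6*4²) - 95*(-157) = (0 + 6*16) + 14915 = (0 + 96) + 14915 = 96 + 14915 = 15011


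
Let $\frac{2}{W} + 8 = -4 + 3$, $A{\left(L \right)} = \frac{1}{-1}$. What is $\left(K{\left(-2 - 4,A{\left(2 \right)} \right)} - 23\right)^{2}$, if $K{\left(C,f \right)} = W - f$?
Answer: $\frac{40000}{81} \approx 493.83$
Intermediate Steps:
$A{\left(L \right)} = -1$
$W = - \frac{2}{9}$ ($W = \frac{2}{-8 + \left(-4 + 3\right)} = \frac{2}{-8 - 1} = \frac{2}{-9} = 2 \left(- \frac{1}{9}\right) = - \frac{2}{9} \approx -0.22222$)
$K{\left(C,f \right)} = - \frac{2}{9} - f$
$\left(K{\left(-2 - 4,A{\left(2 \right)} \right)} - 23\right)^{2} = \left(\left(- \frac{2}{9} - -1\right) - 23\right)^{2} = \left(\left(- \frac{2}{9} + 1\right) - 23\right)^{2} = \left(\frac{7}{9} - 23\right)^{2} = \left(- \frac{200}{9}\right)^{2} = \frac{40000}{81}$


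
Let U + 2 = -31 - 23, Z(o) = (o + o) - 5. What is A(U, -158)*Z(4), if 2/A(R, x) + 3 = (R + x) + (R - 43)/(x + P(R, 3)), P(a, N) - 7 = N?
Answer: -888/32017 ≈ -0.027735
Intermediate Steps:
Z(o) = -5 + 2*o (Z(o) = 2*o - 5 = -5 + 2*o)
P(a, N) = 7 + N
U = -56 (U = -2 + (-31 - 23) = -2 - 54 = -56)
A(R, x) = 2/(-3 + R + x + (-43 + R)/(10 + x)) (A(R, x) = 2/(-3 + ((R + x) + (R - 43)/(x + (7 + 3)))) = 2/(-3 + ((R + x) + (-43 + R)/(x + 10))) = 2/(-3 + ((R + x) + (-43 + R)/(10 + x))) = 2/(-3 + (R + x + (-43 + R)/(10 + x))) = 2/(-3 + R + x + (-43 + R)/(10 + x)))
A(U, -158)*Z(4) = (2*(10 - 158)/(-73 + (-158)² + 7*(-158) + 11*(-56) - 56*(-158)))*(-5 + 2*4) = (2*(-148)/(-73 + 24964 - 1106 - 616 + 8848))*(-5 + 8) = (2*(-148)/32017)*3 = (2*(1/32017)*(-148))*3 = -296/32017*3 = -888/32017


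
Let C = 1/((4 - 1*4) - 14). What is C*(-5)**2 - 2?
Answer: -53/14 ≈ -3.7857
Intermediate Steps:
C = -1/14 (C = 1/((4 - 4) - 14) = 1/(0 - 14) = 1/(-14) = -1/14 ≈ -0.071429)
C*(-5)**2 - 2 = -1/14*(-5)**2 - 2 = -1/14*25 - 2 = -25/14 - 2 = -53/14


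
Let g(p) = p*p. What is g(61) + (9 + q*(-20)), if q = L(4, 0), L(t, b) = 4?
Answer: 3650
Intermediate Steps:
g(p) = p²
q = 4
g(61) + (9 + q*(-20)) = 61² + (9 + 4*(-20)) = 3721 + (9 - 80) = 3721 - 71 = 3650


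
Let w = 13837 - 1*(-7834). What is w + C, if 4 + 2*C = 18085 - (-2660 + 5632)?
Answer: 58451/2 ≈ 29226.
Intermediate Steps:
C = 15109/2 (C = -2 + (18085 - (-2660 + 5632))/2 = -2 + (18085 - 1*2972)/2 = -2 + (18085 - 2972)/2 = -2 + (1/2)*15113 = -2 + 15113/2 = 15109/2 ≈ 7554.5)
w = 21671 (w = 13837 + 7834 = 21671)
w + C = 21671 + 15109/2 = 58451/2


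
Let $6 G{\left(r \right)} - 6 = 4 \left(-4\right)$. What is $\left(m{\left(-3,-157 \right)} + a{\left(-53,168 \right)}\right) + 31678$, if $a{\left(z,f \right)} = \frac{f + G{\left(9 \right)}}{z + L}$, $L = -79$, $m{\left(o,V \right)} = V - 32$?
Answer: $\frac{12469145}{396} \approx 31488.0$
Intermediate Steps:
$G{\left(r \right)} = - \frac{5}{3}$ ($G{\left(r \right)} = 1 + \frac{4 \left(-4\right)}{6} = 1 + \frac{1}{6} \left(-16\right) = 1 - \frac{8}{3} = - \frac{5}{3}$)
$m{\left(o,V \right)} = -32 + V$ ($m{\left(o,V \right)} = V - 32 = -32 + V$)
$a{\left(z,f \right)} = \frac{- \frac{5}{3} + f}{-79 + z}$ ($a{\left(z,f \right)} = \frac{f - \frac{5}{3}}{z - 79} = \frac{- \frac{5}{3} + f}{-79 + z}$)
$\left(m{\left(-3,-157 \right)} + a{\left(-53,168 \right)}\right) + 31678 = \left(\left(-32 - 157\right) + \frac{- \frac{5}{3} + 168}{-79 - 53}\right) + 31678 = \left(-189 + \frac{1}{-132} \cdot \frac{499}{3}\right) + 31678 = \left(-189 - \frac{499}{396}\right) + 31678 = - \frac{75343}{396} + 31678 = \frac{12469145}{396}$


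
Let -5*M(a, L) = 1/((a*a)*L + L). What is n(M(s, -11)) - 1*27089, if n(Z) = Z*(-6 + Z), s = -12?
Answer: -1722877378474/63600625 ≈ -27089.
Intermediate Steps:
M(a, L) = -1/(5*(L + L*a²)) (M(a, L) = -1/(5*((a*a)*L + L)) = -1/(5*(a²*L + L)) = -1/(5*(L*a² + L)) = -1/(5*(L + L*a²)))
n(M(s, -11)) - 1*27089 = (-⅕/(-11*(1 + (-12)²)))*(-6 - ⅕/(-11*(1 + (-12)²))) - 1*27089 = (-⅕*(-1/11)/(1 + 144))*(-6 - ⅕*(-1/11)/(1 + 144)) - 27089 = (-⅕*(-1/11)/145)*(-6 - ⅕*(-1/11)/145) - 27089 = (-⅕*(-1/11)*1/145)*(-6 - ⅕*(-1/11)*1/145) - 27089 = (-6 + 1/7975)/7975 - 27089 = (1/7975)*(-47849/7975) - 27089 = -47849/63600625 - 27089 = -1722877378474/63600625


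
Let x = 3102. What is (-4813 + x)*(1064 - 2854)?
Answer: 3062690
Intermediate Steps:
(-4813 + x)*(1064 - 2854) = (-4813 + 3102)*(1064 - 2854) = -1711*(-1790) = 3062690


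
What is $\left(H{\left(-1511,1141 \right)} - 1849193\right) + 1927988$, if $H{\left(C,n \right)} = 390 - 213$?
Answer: $78972$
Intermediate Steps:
$H{\left(C,n \right)} = 177$
$\left(H{\left(-1511,1141 \right)} - 1849193\right) + 1927988 = \left(177 - 1849193\right) + 1927988 = -1849016 + 1927988 = 78972$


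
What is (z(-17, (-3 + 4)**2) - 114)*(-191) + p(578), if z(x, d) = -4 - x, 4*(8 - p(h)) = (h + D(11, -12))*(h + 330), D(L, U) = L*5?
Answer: -124392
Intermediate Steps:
D(L, U) = 5*L
p(h) = 8 - (55 + h)*(330 + h)/4 (p(h) = 8 - (h + 5*11)*(h + 330)/4 = 8 - (h + 55)*(330 + h)/4 = 8 - (55 + h)*(330 + h)/4)
(z(-17, (-3 + 4)**2) - 114)*(-191) + p(578) = ((-4 - 1*(-17)) - 114)*(-191) + (-9059/2 - 385/4*578 - 1/4*578**2) = ((-4 + 17) - 114)*(-191) + (-9059/2 - 111265/2 - 1/4*334084) = (13 - 114)*(-191) + (-9059/2 - 111265/2 - 83521) = -101*(-191) - 143683 = 19291 - 143683 = -124392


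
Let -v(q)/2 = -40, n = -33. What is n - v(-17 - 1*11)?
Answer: -113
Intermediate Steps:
v(q) = 80 (v(q) = -2*(-40) = 80)
n - v(-17 - 1*11) = -33 - 1*80 = -33 - 80 = -113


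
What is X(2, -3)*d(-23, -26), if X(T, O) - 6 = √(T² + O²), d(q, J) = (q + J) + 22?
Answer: -162 - 27*√13 ≈ -259.35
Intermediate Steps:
d(q, J) = 22 + J + q (d(q, J) = (J + q) + 22 = 22 + J + q)
X(T, O) = 6 + √(O² + T²) (X(T, O) = 6 + √(T² + O²) = 6 + √(O² + T²))
X(2, -3)*d(-23, -26) = (6 + √((-3)² + 2²))*(22 - 26 - 23) = (6 + √(9 + 4))*(-27) = (6 + √13)*(-27) = -162 - 27*√13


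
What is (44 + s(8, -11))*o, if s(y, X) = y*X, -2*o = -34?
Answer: -748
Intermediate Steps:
o = 17 (o = -½*(-34) = 17)
s(y, X) = X*y
(44 + s(8, -11))*o = (44 - 11*8)*17 = (44 - 88)*17 = -44*17 = -748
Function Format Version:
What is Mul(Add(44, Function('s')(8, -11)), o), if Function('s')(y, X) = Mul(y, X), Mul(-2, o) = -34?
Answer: -748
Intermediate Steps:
o = 17 (o = Mul(Rational(-1, 2), -34) = 17)
Function('s')(y, X) = Mul(X, y)
Mul(Add(44, Function('s')(8, -11)), o) = Mul(Add(44, Mul(-11, 8)), 17) = Mul(Add(44, -88), 17) = Mul(-44, 17) = -748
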